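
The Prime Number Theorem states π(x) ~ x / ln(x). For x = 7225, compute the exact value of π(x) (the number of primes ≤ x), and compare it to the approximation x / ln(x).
π(7225) = 923;  x/ln(x) ≈ 813.14;  relative error ≈ 11.90%.

Directly count primes up to 7225: π(7225) = 923. The PNT approximation gives 7225/ln(7225) ≈ 7225/8.88530 ≈ 813.14. Relative error (π(x) − x/ln(x)) / π(x) ≈ 11.90%; the approximation is known to undercount slightly (Li(x) is a better estimate).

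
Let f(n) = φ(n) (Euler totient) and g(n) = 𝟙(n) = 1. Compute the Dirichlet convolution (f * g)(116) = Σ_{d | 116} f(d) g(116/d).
(φ * 𝟙)(116) = 116

Divisors of 116: [1, 2, 4, 29, 58, 116]. For each d | 116:
  d = 1: φ(1) · 𝟙(116/1) = 1 · 1 = 1
  d = 2: φ(2) · 𝟙(116/2) = 1 · 1 = 1
  d = 4: φ(4) · 𝟙(116/4) = 2 · 1 = 2
  d = 29: φ(29) · 𝟙(116/29) = 28 · 1 = 28
  d = 58: φ(58) · 𝟙(116/58) = 28 · 1 = 28
  d = 116: φ(116) · 𝟙(116/116) = 56 · 1 = 56
Summing: (φ * 𝟙)(116) = 1 + 1 + 2 + 28 + 28 + 56 = 116.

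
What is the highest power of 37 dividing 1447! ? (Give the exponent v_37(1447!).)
v_37(1447!) = 40

Legendre's formula: v_p(n!) = Σ_{k ≥ 1} ⌊n / p^k⌋. For p = 37, n = 1447, the terms are:
  ⌊1447/37^1⌋ = ⌊1447/37⌋ = 39
  ⌊1447/37^2⌋ = ⌊1447/1369⌋ = 1
(the next term ⌊1447/37^3⌋ = 0, terminating the sum). Summing: v_37(1447!) = 39 + 1 = 40.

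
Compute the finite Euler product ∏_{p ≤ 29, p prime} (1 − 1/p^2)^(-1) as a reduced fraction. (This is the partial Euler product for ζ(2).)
∏ = 86285158710179/52836150804480

The primes p ≤ 29 are [2, 3, 5, 7, 11, 13, 17, 19, 23, 29]. For each prime, (1 − 1/p^2)^(-1) = p^2 / (p^2 − 1). The product is (1 − 1/2^2)^(-1), (1 − 1/3^2)^(-1), (1 − 1/5^2)^(-1), (1 − 1/7^2)^(-1), (1 − 1/11^2)^(-1), (1 − 1/13^2)^(-1), (1 − 1/17^2)^(-1), (1 − 1/19^2)^(-1), (1 − 1/23^2)^(-1), (1 − 1/29^2)^(-1) = ∏ p^2 / (p^2 − 1) = 86285158710179/52836150804480.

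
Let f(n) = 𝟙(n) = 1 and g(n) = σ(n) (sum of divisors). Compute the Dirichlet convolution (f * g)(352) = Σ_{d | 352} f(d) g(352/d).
(𝟙 * σ)(352) = 1560

Divisors of 352: [1, 2, 4, 8, 11, 16, 22, 32, 44, 88, 176, 352]. For each d | 352:
  d = 1: 𝟙(1) · σ(352/1) = 1 · 756 = 756
  d = 2: 𝟙(2) · σ(352/2) = 1 · 372 = 372
  d = 4: 𝟙(4) · σ(352/4) = 1 · 180 = 180
  d = 8: 𝟙(8) · σ(352/8) = 1 · 84 = 84
  d = 11: 𝟙(11) · σ(352/11) = 1 · 63 = 63
  d = 16: 𝟙(16) · σ(352/16) = 1 · 36 = 36
  d = 22: 𝟙(22) · σ(352/22) = 1 · 31 = 31
  d = 32: 𝟙(32) · σ(352/32) = 1 · 12 = 12
  d = 44: 𝟙(44) · σ(352/44) = 1 · 15 = 15
  d = 88: 𝟙(88) · σ(352/88) = 1 · 7 = 7
  d = 176: 𝟙(176) · σ(352/176) = 1 · 3 = 3
  d = 352: 𝟙(352) · σ(352/352) = 1 · 1 = 1
Summing: (𝟙 * σ)(352) = 756 + 372 + 180 + 84 + 63 + 36 + 31 + 12 + 15 + 7 + 3 + 1 = 1560.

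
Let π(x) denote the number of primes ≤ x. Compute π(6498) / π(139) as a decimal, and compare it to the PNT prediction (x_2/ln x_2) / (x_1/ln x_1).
π(6498)/π(139) = 842/34 ≈ 24.7647;  PNT prediction ≈ 26.2753.

π(139) = 34 and π(6498) = 842, so π(6498)/π(139) ≈ 24.7647. The PNT-predicted ratio is (6498/ln(6498)) / (139/ln(139)) ≈ 26.2753. The two agree to within a few percent, as expected.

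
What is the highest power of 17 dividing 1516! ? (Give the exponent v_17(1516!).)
v_17(1516!) = 94

Legendre's formula: v_p(n!) = Σ_{k ≥ 1} ⌊n / p^k⌋. For p = 17, n = 1516, the terms are:
  ⌊1516/17^1⌋ = ⌊1516/17⌋ = 89
  ⌊1516/17^2⌋ = ⌊1516/289⌋ = 5
(the next term ⌊1516/17^3⌋ = 0, terminating the sum). Summing: v_17(1516!) = 89 + 5 = 94.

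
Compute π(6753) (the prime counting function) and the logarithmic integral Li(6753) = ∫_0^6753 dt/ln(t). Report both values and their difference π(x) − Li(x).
π(6753) = 869;  Li(6753) ≈ 886.38;  π(x) − Li(x) ≈ -17.38.

Direct count of primes ≤ 6753 gives π(6753) = 869. Numerical evaluation of the logarithmic integral gives Li(6753) ≈ 886.38. The difference π(x) − Li(x) ≈ -17.38 is typically negative for small/moderate x (Li(x) overestimates), though Littlewood's theorem shows this sign changes infinitely often.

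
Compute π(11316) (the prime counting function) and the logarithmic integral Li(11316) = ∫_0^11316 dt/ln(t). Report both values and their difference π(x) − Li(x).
π(11316) = 1367;  Li(11316) ≈ 1388.05;  π(x) − Li(x) ≈ -21.05.

Direct count of primes ≤ 11316 gives π(11316) = 1367. Numerical evaluation of the logarithmic integral gives Li(11316) ≈ 1388.05. The difference π(x) − Li(x) ≈ -21.05 is typically negative for small/moderate x (Li(x) overestimates), though Littlewood's theorem shows this sign changes infinitely often.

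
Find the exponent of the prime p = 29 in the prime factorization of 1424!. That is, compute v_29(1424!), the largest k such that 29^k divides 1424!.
v_29(1424!) = 50

Legendre's formula: v_p(n!) = Σ_{k ≥ 1} ⌊n / p^k⌋. For p = 29, n = 1424, the terms are:
  ⌊1424/29^1⌋ = ⌊1424/29⌋ = 49
  ⌊1424/29^2⌋ = ⌊1424/841⌋ = 1
(the next term ⌊1424/29^3⌋ = 0, terminating the sum). Summing: v_29(1424!) = 49 + 1 = 50.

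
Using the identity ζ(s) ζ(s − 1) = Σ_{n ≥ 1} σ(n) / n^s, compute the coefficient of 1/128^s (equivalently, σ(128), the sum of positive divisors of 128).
σ(128) = 255

In the product (Σ m^0/m^s)(Σ k / k^s) = Σ (Σ_{d | n} d) / n^s, the coefficient of 1/n^s is σ(n) = Σ_{d | n} d. For n = 128, divisors are [1, 2, 4, 8, 16, 32, 64, 128]; summing: σ(128) = 255.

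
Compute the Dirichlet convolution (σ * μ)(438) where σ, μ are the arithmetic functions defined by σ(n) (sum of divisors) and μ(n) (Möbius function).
(σ * μ)(438) = 438

Divisors of 438: [1, 2, 3, 6, 73, 146, 219, 438]. For each d | 438:
  d = 1: σ(1) · μ(438/1) = 1 · -1 = -1
  d = 2: σ(2) · μ(438/2) = 3 · 1 = 3
  d = 3: σ(3) · μ(438/3) = 4 · 1 = 4
  d = 6: σ(6) · μ(438/6) = 12 · -1 = -12
  d = 73: σ(73) · μ(438/73) = 74 · 1 = 74
  d = 146: σ(146) · μ(438/146) = 222 · -1 = -222
  d = 219: σ(219) · μ(438/219) = 296 · -1 = -296
  d = 438: σ(438) · μ(438/438) = 888 · 1 = 888
Summing: (σ * μ)(438) = -1 + 3 + 4 + -12 + 74 + -222 + -296 + 888 = 438.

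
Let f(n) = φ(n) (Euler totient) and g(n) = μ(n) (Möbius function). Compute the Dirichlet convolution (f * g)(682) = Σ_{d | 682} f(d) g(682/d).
(φ * μ)(682) = 0

Divisors of 682: [1, 2, 11, 22, 31, 62, 341, 682]. For each d | 682:
  d = 1: φ(1) · μ(682/1) = 1 · -1 = -1
  d = 2: φ(2) · μ(682/2) = 1 · 1 = 1
  d = 11: φ(11) · μ(682/11) = 10 · 1 = 10
  d = 22: φ(22) · μ(682/22) = 10 · -1 = -10
  d = 31: φ(31) · μ(682/31) = 30 · 1 = 30
  d = 62: φ(62) · μ(682/62) = 30 · -1 = -30
  d = 341: φ(341) · μ(682/341) = 300 · -1 = -300
  d = 682: φ(682) · μ(682/682) = 300 · 1 = 300
Summing: (φ * μ)(682) = -1 + 1 + 10 + -10 + 30 + -30 + -300 + 300 = 0.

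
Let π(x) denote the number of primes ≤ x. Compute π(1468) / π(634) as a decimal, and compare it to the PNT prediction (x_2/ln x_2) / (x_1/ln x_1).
π(1468)/π(634) = 232/115 ≈ 2.0174;  PNT prediction ≈ 2.0488.

π(634) = 115 and π(1468) = 232, so π(1468)/π(634) ≈ 2.0174. The PNT-predicted ratio is (1468/ln(1468)) / (634/ln(634)) ≈ 2.0488. The two agree to within a few percent, as expected.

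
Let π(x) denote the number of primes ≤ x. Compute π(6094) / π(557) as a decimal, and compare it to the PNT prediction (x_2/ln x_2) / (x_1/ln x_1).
π(6094)/π(557) = 795/102 ≈ 7.7941;  PNT prediction ≈ 7.9373.

π(557) = 102 and π(6094) = 795, so π(6094)/π(557) ≈ 7.7941. The PNT-predicted ratio is (6094/ln(6094)) / (557/ln(557)) ≈ 7.9373. The two agree to within a few percent, as expected.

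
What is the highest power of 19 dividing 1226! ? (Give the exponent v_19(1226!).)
v_19(1226!) = 67

Legendre's formula: v_p(n!) = Σ_{k ≥ 1} ⌊n / p^k⌋. For p = 19, n = 1226, the terms are:
  ⌊1226/19^1⌋ = ⌊1226/19⌋ = 64
  ⌊1226/19^2⌋ = ⌊1226/361⌋ = 3
(the next term ⌊1226/19^3⌋ = 0, terminating the sum). Summing: v_19(1226!) = 64 + 3 = 67.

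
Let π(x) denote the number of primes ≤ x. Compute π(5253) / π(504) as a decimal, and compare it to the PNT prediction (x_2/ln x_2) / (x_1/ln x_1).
π(5253)/π(504) = 697/96 ≈ 7.2604;  PNT prediction ≈ 7.5708.

π(504) = 96 and π(5253) = 697, so π(5253)/π(504) ≈ 7.2604. The PNT-predicted ratio is (5253/ln(5253)) / (504/ln(504)) ≈ 7.5708. The two agree to within a few percent, as expected.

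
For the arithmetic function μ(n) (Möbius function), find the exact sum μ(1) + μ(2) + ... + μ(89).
Σ_{n ≤ 89} μ(n) = -2

Compute μ(n) for each 1 ≤ n ≤ 89: μ(1) = 1, μ(2) = -1, μ(3) = -1, μ(4) = 0, μ(5) = -1, μ(6) = 1, μ(7) = -1, μ(8) = 0, μ(9) = 0, μ(10) = 1, μ(11) = -1, μ(12) = 0, μ(13) = -1, μ(14) = 1, μ(15) = 1, μ(16) = 0, μ(17) = -1, μ(18) = 0, μ(19) = -1, μ(20) = 0, μ(21) = 1, μ(22) = 1, μ(23) = -1, μ(24) = 0, μ(25) = 0, μ(26) = 1, μ(27) = 0, μ(28) = 0, μ(29) = -1, μ(30) = -1, μ(31) = -1, μ(32) = 0, μ(33) = 1, μ(34) = 1, μ(35) = 1, μ(36) = 0, μ(37) = -1, μ(38) = 1, μ(39) = 1, μ(40) = 0, μ(41) = -1, μ(42) = -1, μ(43) = -1, μ(44) = 0, μ(45) = 0, μ(46) = 1, μ(47) = -1, μ(48) = 0, μ(49) = 0, μ(50) = 0, μ(51) = 1, μ(52) = 0, μ(53) = -1, μ(54) = 0, μ(55) = 1, μ(56) = 0, μ(57) = 1, μ(58) = 1, μ(59) = -1, μ(60) = 0, μ(61) = -1, μ(62) = 1, μ(63) = 0, μ(64) = 0, μ(65) = 1, μ(66) = -1, μ(67) = -1, μ(68) = 0, μ(69) = 1, μ(70) = -1, μ(71) = -1, μ(72) = 0, μ(73) = -1, μ(74) = 1, μ(75) = 0, μ(76) = 0, μ(77) = 1, μ(78) = -1, μ(79) = -1, μ(80) = 0, μ(81) = 0, μ(82) = 1, μ(83) = -1, μ(84) = 0, μ(85) = 1, μ(86) = 1, μ(87) = 1, μ(88) = 0, μ(89) = -1. Summing all 89 values: -2. (Mertens function M(x) = Σ_{n ≤ x} μ(n); on average M(x) should be small (PNT ⟺ M(x) = o(x)).)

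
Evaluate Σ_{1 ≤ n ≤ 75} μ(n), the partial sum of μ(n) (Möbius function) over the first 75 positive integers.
Σ_{n ≤ 75} μ(n) = -3

Compute μ(n) for each 1 ≤ n ≤ 75: μ(1) = 1, μ(2) = -1, μ(3) = -1, μ(4) = 0, μ(5) = -1, μ(6) = 1, μ(7) = -1, μ(8) = 0, μ(9) = 0, μ(10) = 1, μ(11) = -1, μ(12) = 0, μ(13) = -1, μ(14) = 1, μ(15) = 1, μ(16) = 0, μ(17) = -1, μ(18) = 0, μ(19) = -1, μ(20) = 0, μ(21) = 1, μ(22) = 1, μ(23) = -1, μ(24) = 0, μ(25) = 0, μ(26) = 1, μ(27) = 0, μ(28) = 0, μ(29) = -1, μ(30) = -1, μ(31) = -1, μ(32) = 0, μ(33) = 1, μ(34) = 1, μ(35) = 1, μ(36) = 0, μ(37) = -1, μ(38) = 1, μ(39) = 1, μ(40) = 0, μ(41) = -1, μ(42) = -1, μ(43) = -1, μ(44) = 0, μ(45) = 0, μ(46) = 1, μ(47) = -1, μ(48) = 0, μ(49) = 0, μ(50) = 0, μ(51) = 1, μ(52) = 0, μ(53) = -1, μ(54) = 0, μ(55) = 1, μ(56) = 0, μ(57) = 1, μ(58) = 1, μ(59) = -1, μ(60) = 0, μ(61) = -1, μ(62) = 1, μ(63) = 0, μ(64) = 0, μ(65) = 1, μ(66) = -1, μ(67) = -1, μ(68) = 0, μ(69) = 1, μ(70) = -1, μ(71) = -1, μ(72) = 0, μ(73) = -1, μ(74) = 1, μ(75) = 0. Summing all 75 values: -3. (Mertens function M(x) = Σ_{n ≤ x} μ(n); on average M(x) should be small (PNT ⟺ M(x) = o(x)).)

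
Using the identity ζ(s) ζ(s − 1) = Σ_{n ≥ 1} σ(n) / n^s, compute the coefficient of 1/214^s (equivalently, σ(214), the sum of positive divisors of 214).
σ(214) = 324

In the product (Σ m^0/m^s)(Σ k / k^s) = Σ (Σ_{d | n} d) / n^s, the coefficient of 1/n^s is σ(n) = Σ_{d | n} d. For n = 214, divisors are [1, 2, 107, 214]; summing: σ(214) = 324.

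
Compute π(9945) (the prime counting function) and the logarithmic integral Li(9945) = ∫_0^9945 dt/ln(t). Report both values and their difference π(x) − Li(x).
π(9945) = 1226;  Li(9945) ≈ 1240.16;  π(x) − Li(x) ≈ -14.16.

Direct count of primes ≤ 9945 gives π(9945) = 1226. Numerical evaluation of the logarithmic integral gives Li(9945) ≈ 1240.16. The difference π(x) − Li(x) ≈ -14.16 is typically negative for small/moderate x (Li(x) overestimates), though Littlewood's theorem shows this sign changes infinitely often.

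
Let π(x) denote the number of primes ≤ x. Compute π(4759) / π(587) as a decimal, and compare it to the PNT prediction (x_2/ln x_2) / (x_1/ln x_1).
π(4759)/π(587) = 641/107 ≈ 5.9907;  PNT prediction ≈ 6.1036.

π(587) = 107 and π(4759) = 641, so π(4759)/π(587) ≈ 5.9907. The PNT-predicted ratio is (4759/ln(4759)) / (587/ln(587)) ≈ 6.1036. The two agree to within a few percent, as expected.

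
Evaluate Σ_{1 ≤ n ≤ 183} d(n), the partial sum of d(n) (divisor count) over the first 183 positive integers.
Σ_{n ≤ 183} d(n) = 985

Compute d(n) for each 1 ≤ n ≤ 183: d(1) = 1, d(2) = 2, d(3) = 2, d(4) = 3, d(5) = 2, d(6) = 4, d(7) = 2, d(8) = 4, d(9) = 3, d(10) = 4, d(11) = 2, d(12) = 6, d(13) = 2, d(14) = 4, d(15) = 4, d(16) = 5, d(17) = 2, d(18) = 6, d(19) = 2, d(20) = 6, d(21) = 4, d(22) = 4, d(23) = 2, d(24) = 8, d(25) = 3, d(26) = 4, d(27) = 4, d(28) = 6, d(29) = 2, d(30) = 8, d(31) = 2, d(32) = 6, d(33) = 4, d(34) = 4, d(35) = 4, d(36) = 9, d(37) = 2, d(38) = 4, d(39) = 4, d(40) = 8, d(41) = 2, d(42) = 8, d(43) = 2, d(44) = 6, d(45) = 6, d(46) = 4, d(47) = 2, d(48) = 10, d(49) = 3, d(50) = 6, d(51) = 4, d(52) = 6, d(53) = 2, d(54) = 8, d(55) = 4, d(56) = 8, d(57) = 4, d(58) = 4, d(59) = 2, d(60) = 12, d(61) = 2, d(62) = 4, d(63) = 6, d(64) = 7, d(65) = 4, d(66) = 8, d(67) = 2, d(68) = 6, d(69) = 4, d(70) = 8, d(71) = 2, d(72) = 12, d(73) = 2, d(74) = 4, d(75) = 6, d(76) = 6, d(77) = 4, d(78) = 8, d(79) = 2, d(80) = 10, d(81) = 5, d(82) = 4, d(83) = 2, d(84) = 12, d(85) = 4, d(86) = 4, d(87) = 4, d(88) = 8, d(89) = 2, d(90) = 12, d(91) = 4, d(92) = 6, d(93) = 4, d(94) = 4, d(95) = 4, d(96) = 12, d(97) = 2, d(98) = 6, d(99) = 6, d(100) = 9, d(101) = 2, d(102) = 8, d(103) = 2, d(104) = 8, d(105) = 8, d(106) = 4, d(107) = 2, d(108) = 12, d(109) = 2, d(110) = 8, d(111) = 4, d(112) = 10, d(113) = 2, d(114) = 8, d(115) = 4, d(116) = 6, d(117) = 6, d(118) = 4, d(119) = 4, d(120) = 16, d(121) = 3, d(122) = 4, d(123) = 4, d(124) = 6, d(125) = 4, d(126) = 12, d(127) = 2, d(128) = 8, d(129) = 4, d(130) = 8, d(131) = 2, d(132) = 12, d(133) = 4, d(134) = 4, d(135) = 8, d(136) = 8, d(137) = 2, d(138) = 8, d(139) = 2, d(140) = 12, d(141) = 4, d(142) = 4, d(143) = 4, d(144) = 15, d(145) = 4, d(146) = 4, d(147) = 6, d(148) = 6, d(149) = 2, d(150) = 12, d(151) = 2, d(152) = 8, d(153) = 6, d(154) = 8, d(155) = 4, d(156) = 12, d(157) = 2, d(158) = 4, d(159) = 4, d(160) = 12, d(161) = 4, d(162) = 10, d(163) = 2, d(164) = 6, d(165) = 8, d(166) = 4, d(167) = 2, d(168) = 16, d(169) = 3, d(170) = 8, d(171) = 6, d(172) = 6, d(173) = 2, d(174) = 8, d(175) = 6, d(176) = 10, d(177) = 4, d(178) = 4, d(179) = 2, d(180) = 18, d(181) = 2, d(182) = 8, d(183) = 4. Summing all 183 values: 985. (Dirichlet's divisor formula: Σ_{n ≤ x} d(n) = x ln(x) + (2γ − 1) x + O(√x). For x = 183, the asymptotic estimate is ≈ 981.60.)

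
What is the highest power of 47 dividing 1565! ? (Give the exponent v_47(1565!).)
v_47(1565!) = 33

Legendre's formula: v_p(n!) = Σ_{k ≥ 1} ⌊n / p^k⌋. For p = 47, n = 1565, the terms are:
  ⌊1565/47^1⌋ = ⌊1565/47⌋ = 33
(the next term ⌊1565/47^2⌋ = 0, terminating the sum). Summing: v_47(1565!) = 33 = 33.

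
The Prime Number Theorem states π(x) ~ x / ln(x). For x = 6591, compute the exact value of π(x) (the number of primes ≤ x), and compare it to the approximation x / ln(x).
π(6591) = 852;  x/ln(x) ≈ 749.53;  relative error ≈ 12.03%.

Directly count primes up to 6591: π(6591) = 852. The PNT approximation gives 6591/ln(6591) ≈ 6591/8.79346 ≈ 749.53. Relative error (π(x) − x/ln(x)) / π(x) ≈ 12.03%; the approximation is known to undercount slightly (Li(x) is a better estimate).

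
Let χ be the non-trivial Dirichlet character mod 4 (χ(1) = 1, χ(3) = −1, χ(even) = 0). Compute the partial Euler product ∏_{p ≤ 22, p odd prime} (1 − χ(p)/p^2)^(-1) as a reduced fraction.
∏ = 14933966047/16280616960

The odd primes p ≤ 22 are [3, 5, 7, 11, 13, 17, 19]. For each, χ(p) = 1 if p ≡ 1 mod 4, χ(p) = −1 if p ≡ 3 mod 4. Taking (1 − χ(p)/p^2)^(-1) = p^2/(p^2 − χ(p)): (1 − (-1)/3^2)^(-1) · (1 − (1)/5^2)^(-1) · (1 − (-1)/7^2)^(-1) · (1 − (-1)/11^2)^(-1) · (1 − (1)/13^2)^(-1) · (1 − (1)/17^2)^(-1) · (1 − (-1)/19^2)^(-1) = 14933966047/16280616960.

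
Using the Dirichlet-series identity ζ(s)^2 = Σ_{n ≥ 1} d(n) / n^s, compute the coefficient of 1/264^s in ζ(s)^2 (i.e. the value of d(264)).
d(264) = 16

ζ(s)^2 = (Σ 1/m^s)(Σ 1/k^s). The coefficient of 1/n^s in the product is the number of ordered pairs (m, k) with mk = n, which equals d(n). For n = 264, divisors are [1, 2, 3, 4, 6, 8, 11, 12, 22, 24, 33, 44, 66, 88, 132, 264], so d(264) = 16.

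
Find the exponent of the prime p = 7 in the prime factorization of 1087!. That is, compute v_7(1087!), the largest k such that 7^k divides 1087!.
v_7(1087!) = 180

Legendre's formula: v_p(n!) = Σ_{k ≥ 1} ⌊n / p^k⌋. For p = 7, n = 1087, the terms are:
  ⌊1087/7^1⌋ = ⌊1087/7⌋ = 155
  ⌊1087/7^2⌋ = ⌊1087/49⌋ = 22
  ⌊1087/7^3⌋ = ⌊1087/343⌋ = 3
(the next term ⌊1087/7^4⌋ = 0, terminating the sum). Summing: v_7(1087!) = 155 + 22 + 3 = 180.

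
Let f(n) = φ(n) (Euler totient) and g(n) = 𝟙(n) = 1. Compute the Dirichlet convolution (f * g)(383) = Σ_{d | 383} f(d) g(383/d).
(φ * 𝟙)(383) = 383

Divisors of 383: [1, 383]. For each d | 383:
  d = 1: φ(1) · 𝟙(383/1) = 1 · 1 = 1
  d = 383: φ(383) · 𝟙(383/383) = 382 · 1 = 382
Summing: (φ * 𝟙)(383) = 1 + 382 = 383.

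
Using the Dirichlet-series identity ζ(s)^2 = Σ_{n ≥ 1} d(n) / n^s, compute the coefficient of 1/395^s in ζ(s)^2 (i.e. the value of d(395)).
d(395) = 4

ζ(s)^2 = (Σ 1/m^s)(Σ 1/k^s). The coefficient of 1/n^s in the product is the number of ordered pairs (m, k) with mk = n, which equals d(n). For n = 395, divisors are [1, 5, 79, 395], so d(395) = 4.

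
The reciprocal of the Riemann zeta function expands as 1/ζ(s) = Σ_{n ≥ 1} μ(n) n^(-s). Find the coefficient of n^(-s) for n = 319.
μ(319) = 1

Factor n = 319 = 11 · 29. μ(n) = 0 if any exponent ≥ 2 (not squarefree); otherwise μ(n) = (−1)^{ω(n)} where ω(n) is the number of distinct prime factors. Applying: μ(319) = 1.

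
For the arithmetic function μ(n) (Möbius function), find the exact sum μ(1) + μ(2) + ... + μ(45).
Σ_{n ≤ 45} μ(n) = -3

Compute μ(n) for each 1 ≤ n ≤ 45: μ(1) = 1, μ(2) = -1, μ(3) = -1, μ(4) = 0, μ(5) = -1, μ(6) = 1, μ(7) = -1, μ(8) = 0, μ(9) = 0, μ(10) = 1, μ(11) = -1, μ(12) = 0, μ(13) = -1, μ(14) = 1, μ(15) = 1, μ(16) = 0, μ(17) = -1, μ(18) = 0, μ(19) = -1, μ(20) = 0, μ(21) = 1, μ(22) = 1, μ(23) = -1, μ(24) = 0, μ(25) = 0, μ(26) = 1, μ(27) = 0, μ(28) = 0, μ(29) = -1, μ(30) = -1, μ(31) = -1, μ(32) = 0, μ(33) = 1, μ(34) = 1, μ(35) = 1, μ(36) = 0, μ(37) = -1, μ(38) = 1, μ(39) = 1, μ(40) = 0, μ(41) = -1, μ(42) = -1, μ(43) = -1, μ(44) = 0, μ(45) = 0. Summing all 45 values: -3. (Mertens function M(x) = Σ_{n ≤ x} μ(n); on average M(x) should be small (PNT ⟺ M(x) = o(x)).)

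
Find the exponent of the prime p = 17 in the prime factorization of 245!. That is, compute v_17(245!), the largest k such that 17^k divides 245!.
v_17(245!) = 14

Legendre's formula: v_p(n!) = Σ_{k ≥ 1} ⌊n / p^k⌋. For p = 17, n = 245, the terms are:
  ⌊245/17^1⌋ = ⌊245/17⌋ = 14
(the next term ⌊245/17^2⌋ = 0, terminating the sum). Summing: v_17(245!) = 14 = 14.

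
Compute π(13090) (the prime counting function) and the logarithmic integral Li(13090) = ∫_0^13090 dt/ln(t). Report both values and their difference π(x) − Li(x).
π(13090) = 1556;  Li(13090) ≈ 1576.61;  π(x) − Li(x) ≈ -20.61.

Direct count of primes ≤ 13090 gives π(13090) = 1556. Numerical evaluation of the logarithmic integral gives Li(13090) ≈ 1576.61. The difference π(x) − Li(x) ≈ -20.61 is typically negative for small/moderate x (Li(x) overestimates), though Littlewood's theorem shows this sign changes infinitely often.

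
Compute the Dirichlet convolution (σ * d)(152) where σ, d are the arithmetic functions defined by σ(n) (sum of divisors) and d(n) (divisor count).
(σ * d)(152) = 924

Divisors of 152: [1, 2, 4, 8, 19, 38, 76, 152]. For each d | 152:
  d = 1: σ(1) · d(152/1) = 1 · 8 = 8
  d = 2: σ(2) · d(152/2) = 3 · 6 = 18
  d = 4: σ(4) · d(152/4) = 7 · 4 = 28
  d = 8: σ(8) · d(152/8) = 15 · 2 = 30
  d = 19: σ(19) · d(152/19) = 20 · 4 = 80
  d = 38: σ(38) · d(152/38) = 60 · 3 = 180
  d = 76: σ(76) · d(152/76) = 140 · 2 = 280
  d = 152: σ(152) · d(152/152) = 300 · 1 = 300
Summing: (σ * d)(152) = 8 + 18 + 28 + 30 + 80 + 180 + 280 + 300 = 924.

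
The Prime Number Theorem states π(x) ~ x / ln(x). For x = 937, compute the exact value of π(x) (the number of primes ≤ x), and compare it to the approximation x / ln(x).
π(937) = 159;  x/ln(x) ≈ 136.93;  relative error ≈ 13.88%.

Directly count primes up to 937: π(937) = 159. The PNT approximation gives 937/ln(937) ≈ 937/6.84268 ≈ 136.93. Relative error (π(x) − x/ln(x)) / π(x) ≈ 13.88%; the approximation is known to undercount slightly (Li(x) is a better estimate).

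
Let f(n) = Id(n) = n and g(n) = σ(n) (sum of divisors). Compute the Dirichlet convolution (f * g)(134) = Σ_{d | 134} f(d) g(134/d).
(Id * σ)(134) = 675

Divisors of 134: [1, 2, 67, 134]. For each d | 134:
  d = 1: Id(1) · σ(134/1) = 1 · 204 = 204
  d = 2: Id(2) · σ(134/2) = 2 · 68 = 136
  d = 67: Id(67) · σ(134/67) = 67 · 3 = 201
  d = 134: Id(134) · σ(134/134) = 134 · 1 = 134
Summing: (Id * σ)(134) = 204 + 136 + 201 + 134 = 675.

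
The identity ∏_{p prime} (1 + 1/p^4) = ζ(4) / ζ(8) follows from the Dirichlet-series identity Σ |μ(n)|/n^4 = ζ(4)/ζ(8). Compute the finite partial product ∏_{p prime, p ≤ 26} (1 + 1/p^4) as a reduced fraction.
∏ = 577447917650941187656457324944/535704058713408612067696280625

The primes p ≤ 26 are [2, 3, 5, 7, 11, 13, 17, 19, 23]. For each, (1 + 1/p^4) = (p^4 + 1)/p^4. Multiplying these fractions over p ∈ [2, 3, 5, 7, 11, 13, 17, 19, 23] gives 577447917650941187656457324944/535704058713408612067696280625. (In the limit P → ∞ this tends to ζ(4)/ζ(8).)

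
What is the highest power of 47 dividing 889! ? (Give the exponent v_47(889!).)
v_47(889!) = 18

Legendre's formula: v_p(n!) = Σ_{k ≥ 1} ⌊n / p^k⌋. For p = 47, n = 889, the terms are:
  ⌊889/47^1⌋ = ⌊889/47⌋ = 18
(the next term ⌊889/47^2⌋ = 0, terminating the sum). Summing: v_47(889!) = 18 = 18.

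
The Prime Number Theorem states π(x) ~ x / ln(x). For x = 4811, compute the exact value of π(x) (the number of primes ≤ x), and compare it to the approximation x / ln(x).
π(4811) = 647;  x/ln(x) ≈ 567.42;  relative error ≈ 12.30%.

Directly count primes up to 4811: π(4811) = 647. The PNT approximation gives 4811/ln(4811) ≈ 4811/8.47866 ≈ 567.42. Relative error (π(x) − x/ln(x)) / π(x) ≈ 12.30%; the approximation is known to undercount slightly (Li(x) is a better estimate).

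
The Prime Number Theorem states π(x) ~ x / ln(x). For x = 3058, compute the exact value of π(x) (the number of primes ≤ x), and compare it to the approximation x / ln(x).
π(3058) = 437;  x/ln(x) ≈ 381.03;  relative error ≈ 12.81%.

Directly count primes up to 3058: π(3058) = 437. The PNT approximation gives 3058/ln(3058) ≈ 3058/8.02552 ≈ 381.03. Relative error (π(x) − x/ln(x)) / π(x) ≈ 12.81%; the approximation is known to undercount slightly (Li(x) is a better estimate).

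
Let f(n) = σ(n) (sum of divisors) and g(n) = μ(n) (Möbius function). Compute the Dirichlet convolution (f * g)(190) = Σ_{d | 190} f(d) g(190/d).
(σ * μ)(190) = 190

Divisors of 190: [1, 2, 5, 10, 19, 38, 95, 190]. For each d | 190:
  d = 1: σ(1) · μ(190/1) = 1 · -1 = -1
  d = 2: σ(2) · μ(190/2) = 3 · 1 = 3
  d = 5: σ(5) · μ(190/5) = 6 · 1 = 6
  d = 10: σ(10) · μ(190/10) = 18 · -1 = -18
  d = 19: σ(19) · μ(190/19) = 20 · 1 = 20
  d = 38: σ(38) · μ(190/38) = 60 · -1 = -60
  d = 95: σ(95) · μ(190/95) = 120 · -1 = -120
  d = 190: σ(190) · μ(190/190) = 360 · 1 = 360
Summing: (σ * μ)(190) = -1 + 3 + 6 + -18 + 20 + -60 + -120 + 360 = 190.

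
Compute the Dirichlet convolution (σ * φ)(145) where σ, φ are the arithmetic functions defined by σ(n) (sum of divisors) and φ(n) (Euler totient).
(σ * φ)(145) = 580

Divisors of 145: [1, 5, 29, 145]. For each d | 145:
  d = 1: σ(1) · φ(145/1) = 1 · 112 = 112
  d = 5: σ(5) · φ(145/5) = 6 · 28 = 168
  d = 29: σ(29) · φ(145/29) = 30 · 4 = 120
  d = 145: σ(145) · φ(145/145) = 180 · 1 = 180
Summing: (σ * φ)(145) = 112 + 168 + 120 + 180 = 580.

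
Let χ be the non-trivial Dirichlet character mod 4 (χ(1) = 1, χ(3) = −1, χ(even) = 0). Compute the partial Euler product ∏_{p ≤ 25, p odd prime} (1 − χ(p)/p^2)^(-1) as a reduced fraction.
∏ = 7900068038863/8628726988800

The odd primes p ≤ 25 are [3, 5, 7, 11, 13, 17, 19, 23]. For each, χ(p) = 1 if p ≡ 1 mod 4, χ(p) = −1 if p ≡ 3 mod 4. Taking (1 − χ(p)/p^2)^(-1) = p^2/(p^2 − χ(p)): (1 − (-1)/3^2)^(-1) · (1 − (1)/5^2)^(-1) · (1 − (-1)/7^2)^(-1) · (1 − (-1)/11^2)^(-1) · (1 − (1)/13^2)^(-1) · (1 − (1)/17^2)^(-1) · (1 − (-1)/19^2)^(-1) · (1 − (-1)/23^2)^(-1) = 7900068038863/8628726988800.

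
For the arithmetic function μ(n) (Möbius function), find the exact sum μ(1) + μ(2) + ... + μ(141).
Σ_{n ≤ 141} μ(n) = -3

Compute μ(n) for each 1 ≤ n ≤ 141: μ(1) = 1, μ(2) = -1, μ(3) = -1, μ(4) = 0, μ(5) = -1, μ(6) = 1, μ(7) = -1, μ(8) = 0, μ(9) = 0, μ(10) = 1, μ(11) = -1, μ(12) = 0, μ(13) = -1, μ(14) = 1, μ(15) = 1, μ(16) = 0, μ(17) = -1, μ(18) = 0, μ(19) = -1, μ(20) = 0, μ(21) = 1, μ(22) = 1, μ(23) = -1, μ(24) = 0, μ(25) = 0, μ(26) = 1, μ(27) = 0, μ(28) = 0, μ(29) = -1, μ(30) = -1, μ(31) = -1, μ(32) = 0, μ(33) = 1, μ(34) = 1, μ(35) = 1, μ(36) = 0, μ(37) = -1, μ(38) = 1, μ(39) = 1, μ(40) = 0, μ(41) = -1, μ(42) = -1, μ(43) = -1, μ(44) = 0, μ(45) = 0, μ(46) = 1, μ(47) = -1, μ(48) = 0, μ(49) = 0, μ(50) = 0, μ(51) = 1, μ(52) = 0, μ(53) = -1, μ(54) = 0, μ(55) = 1, μ(56) = 0, μ(57) = 1, μ(58) = 1, μ(59) = -1, μ(60) = 0, μ(61) = -1, μ(62) = 1, μ(63) = 0, μ(64) = 0, μ(65) = 1, μ(66) = -1, μ(67) = -1, μ(68) = 0, μ(69) = 1, μ(70) = -1, μ(71) = -1, μ(72) = 0, μ(73) = -1, μ(74) = 1, μ(75) = 0, μ(76) = 0, μ(77) = 1, μ(78) = -1, μ(79) = -1, μ(80) = 0, μ(81) = 0, μ(82) = 1, μ(83) = -1, μ(84) = 0, μ(85) = 1, μ(86) = 1, μ(87) = 1, μ(88) = 0, μ(89) = -1, μ(90) = 0, μ(91) = 1, μ(92) = 0, μ(93) = 1, μ(94) = 1, μ(95) = 1, μ(96) = 0, μ(97) = -1, μ(98) = 0, μ(99) = 0, μ(100) = 0, μ(101) = -1, μ(102) = -1, μ(103) = -1, μ(104) = 0, μ(105) = -1, μ(106) = 1, μ(107) = -1, μ(108) = 0, μ(109) = -1, μ(110) = -1, μ(111) = 1, μ(112) = 0, μ(113) = -1, μ(114) = -1, μ(115) = 1, μ(116) = 0, μ(117) = 0, μ(118) = 1, μ(119) = 1, μ(120) = 0, μ(121) = 0, μ(122) = 1, μ(123) = 1, μ(124) = 0, μ(125) = 0, μ(126) = 0, μ(127) = -1, μ(128) = 0, μ(129) = 1, μ(130) = -1, μ(131) = -1, μ(132) = 0, μ(133) = 1, μ(134) = 1, μ(135) = 0, μ(136) = 0, μ(137) = -1, μ(138) = -1, μ(139) = -1, μ(140) = 0, μ(141) = 1. Summing all 141 values: -3. (Mertens function M(x) = Σ_{n ≤ x} μ(n); on average M(x) should be small (PNT ⟺ M(x) = o(x)).)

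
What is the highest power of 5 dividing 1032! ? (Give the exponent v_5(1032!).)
v_5(1032!) = 256

Legendre's formula: v_p(n!) = Σ_{k ≥ 1} ⌊n / p^k⌋. For p = 5, n = 1032, the terms are:
  ⌊1032/5^1⌋ = ⌊1032/5⌋ = 206
  ⌊1032/5^2⌋ = ⌊1032/25⌋ = 41
  ⌊1032/5^3⌋ = ⌊1032/125⌋ = 8
  ⌊1032/5^4⌋ = ⌊1032/625⌋ = 1
(the next term ⌊1032/5^5⌋ = 0, terminating the sum). Summing: v_5(1032!) = 206 + 41 + 8 + 1 = 256.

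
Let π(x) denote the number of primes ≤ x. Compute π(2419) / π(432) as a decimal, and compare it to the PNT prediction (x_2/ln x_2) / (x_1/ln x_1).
π(2419)/π(432) = 359/83 ≈ 4.3253;  PNT prediction ≈ 4.3614.

π(432) = 83 and π(2419) = 359, so π(2419)/π(432) ≈ 4.3253. The PNT-predicted ratio is (2419/ln(2419)) / (432/ln(432)) ≈ 4.3614. The two agree to within a few percent, as expected.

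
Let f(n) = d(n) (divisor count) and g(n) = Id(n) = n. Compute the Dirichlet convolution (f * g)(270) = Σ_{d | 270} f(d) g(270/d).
(d * Id)(270) = 1624

Divisors of 270: [1, 2, 3, 5, 6, 9, 10, 15, 18, 27, 30, 45, 54, 90, 135, 270]. For each d | 270:
  d = 1: d(1) · Id(270/1) = 1 · 270 = 270
  d = 2: d(2) · Id(270/2) = 2 · 135 = 270
  d = 3: d(3) · Id(270/3) = 2 · 90 = 180
  d = 5: d(5) · Id(270/5) = 2 · 54 = 108
  d = 6: d(6) · Id(270/6) = 4 · 45 = 180
  d = 9: d(9) · Id(270/9) = 3 · 30 = 90
  d = 10: d(10) · Id(270/10) = 4 · 27 = 108
  d = 15: d(15) · Id(270/15) = 4 · 18 = 72
  d = 18: d(18) · Id(270/18) = 6 · 15 = 90
  d = 27: d(27) · Id(270/27) = 4 · 10 = 40
  d = 30: d(30) · Id(270/30) = 8 · 9 = 72
  d = 45: d(45) · Id(270/45) = 6 · 6 = 36
  d = 54: d(54) · Id(270/54) = 8 · 5 = 40
  d = 90: d(90) · Id(270/90) = 12 · 3 = 36
  d = 135: d(135) · Id(270/135) = 8 · 2 = 16
  d = 270: d(270) · Id(270/270) = 16 · 1 = 16
Summing: (d * Id)(270) = 270 + 270 + 180 + 108 + 180 + 90 + 108 + 72 + 90 + 40 + 72 + 36 + 40 + 36 + 16 + 16 = 1624.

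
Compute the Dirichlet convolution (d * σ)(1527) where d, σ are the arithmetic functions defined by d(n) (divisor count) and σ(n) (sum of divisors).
(d * σ)(1527) = 3072

Divisors of 1527: [1, 3, 509, 1527]. For each d | 1527:
  d = 1: d(1) · σ(1527/1) = 1 · 2040 = 2040
  d = 3: d(3) · σ(1527/3) = 2 · 510 = 1020
  d = 509: d(509) · σ(1527/509) = 2 · 4 = 8
  d = 1527: d(1527) · σ(1527/1527) = 4 · 1 = 4
Summing: (d * σ)(1527) = 2040 + 1020 + 8 + 4 = 3072.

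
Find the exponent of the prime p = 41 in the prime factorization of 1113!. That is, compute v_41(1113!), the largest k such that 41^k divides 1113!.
v_41(1113!) = 27

Legendre's formula: v_p(n!) = Σ_{k ≥ 1} ⌊n / p^k⌋. For p = 41, n = 1113, the terms are:
  ⌊1113/41^1⌋ = ⌊1113/41⌋ = 27
(the next term ⌊1113/41^2⌋ = 0, terminating the sum). Summing: v_41(1113!) = 27 = 27.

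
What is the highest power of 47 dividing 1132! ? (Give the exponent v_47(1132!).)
v_47(1132!) = 24

Legendre's formula: v_p(n!) = Σ_{k ≥ 1} ⌊n / p^k⌋. For p = 47, n = 1132, the terms are:
  ⌊1132/47^1⌋ = ⌊1132/47⌋ = 24
(the next term ⌊1132/47^2⌋ = 0, terminating the sum). Summing: v_47(1132!) = 24 = 24.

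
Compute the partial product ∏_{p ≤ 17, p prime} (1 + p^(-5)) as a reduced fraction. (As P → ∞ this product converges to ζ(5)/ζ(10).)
∏ = 45072610603883567072/43510716535257846875

The primes p ≤ 17 are [2, 3, 5, 7, 11, 13, 17]. For each, (1 + 1/p^5) = (p^5 + 1)/p^5. Multiplying these fractions over p ∈ [2, 3, 5, 7, 11, 13, 17] gives 45072610603883567072/43510716535257846875. (In the limit P → ∞ this tends to ζ(5)/ζ(10).)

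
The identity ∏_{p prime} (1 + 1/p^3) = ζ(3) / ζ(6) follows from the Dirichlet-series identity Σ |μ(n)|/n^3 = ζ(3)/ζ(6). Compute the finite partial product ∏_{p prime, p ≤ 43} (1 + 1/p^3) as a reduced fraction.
∏ = 77199709041125603078439960576/65340146372601957980502060935

The primes p ≤ 43 are [2, 3, 5, 7, 11, 13, 17, 19, 23, 29, 31, 37, 41, 43]. For each, (1 + 1/p^3) = (p^3 + 1)/p^3. Multiplying these fractions over p ∈ [2, 3, 5, 7, 11, 13, 17, 19, 23, 29, 31, 37, 41, 43] gives 77199709041125603078439960576/65340146372601957980502060935. (In the limit P → ∞ this tends to ζ(3)/ζ(6).)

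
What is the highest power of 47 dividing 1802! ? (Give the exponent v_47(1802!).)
v_47(1802!) = 38

Legendre's formula: v_p(n!) = Σ_{k ≥ 1} ⌊n / p^k⌋. For p = 47, n = 1802, the terms are:
  ⌊1802/47^1⌋ = ⌊1802/47⌋ = 38
(the next term ⌊1802/47^2⌋ = 0, terminating the sum). Summing: v_47(1802!) = 38 = 38.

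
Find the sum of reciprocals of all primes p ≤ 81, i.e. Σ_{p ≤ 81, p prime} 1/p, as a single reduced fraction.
Σ 1/p = 5692733621468679832887230172131/3217644767340672907899084554130

π(81) = 22, so the primes ≤ 81 are [2, 3, 5, 7, 11, 13, 17, 19, 23, 29, 31, 37, 41, 43, 47, 53, 59, 61, 67, 71, 73, 79]. Summing 1/p over these primes: 5692733621468679832887230172131/3217644767340672907899084554130 ≈ 1.7692. Mertens estimate ln ln(81) + 0.2615 ≈ 1.7418.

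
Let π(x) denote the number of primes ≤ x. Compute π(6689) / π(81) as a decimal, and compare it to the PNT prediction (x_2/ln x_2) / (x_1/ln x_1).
π(6689)/π(81) = 862/22 ≈ 39.1818;  PNT prediction ≈ 41.1996.

π(81) = 22 and π(6689) = 862, so π(6689)/π(81) ≈ 39.1818. The PNT-predicted ratio is (6689/ln(6689)) / (81/ln(81)) ≈ 41.1996. The two agree to within a few percent, as expected.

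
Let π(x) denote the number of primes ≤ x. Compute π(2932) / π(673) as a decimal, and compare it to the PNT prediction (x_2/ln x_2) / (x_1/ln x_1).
π(2932)/π(673) = 423/122 ≈ 3.4672;  PNT prediction ≈ 3.5535.

π(673) = 122 and π(2932) = 423, so π(2932)/π(673) ≈ 3.4672. The PNT-predicted ratio is (2932/ln(2932)) / (673/ln(673)) ≈ 3.5535. The two agree to within a few percent, as expected.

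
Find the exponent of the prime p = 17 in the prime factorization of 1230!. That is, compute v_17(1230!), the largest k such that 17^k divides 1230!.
v_17(1230!) = 76

Legendre's formula: v_p(n!) = Σ_{k ≥ 1} ⌊n / p^k⌋. For p = 17, n = 1230, the terms are:
  ⌊1230/17^1⌋ = ⌊1230/17⌋ = 72
  ⌊1230/17^2⌋ = ⌊1230/289⌋ = 4
(the next term ⌊1230/17^3⌋ = 0, terminating the sum). Summing: v_17(1230!) = 72 + 4 = 76.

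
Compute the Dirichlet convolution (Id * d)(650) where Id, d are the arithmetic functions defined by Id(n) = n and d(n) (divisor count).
(Id * d)(650) = 2280

Divisors of 650: [1, 2, 5, 10, 13, 25, 26, 50, 65, 130, 325, 650]. For each d | 650:
  d = 1: Id(1) · d(650/1) = 1 · 12 = 12
  d = 2: Id(2) · d(650/2) = 2 · 6 = 12
  d = 5: Id(5) · d(650/5) = 5 · 8 = 40
  d = 10: Id(10) · d(650/10) = 10 · 4 = 40
  d = 13: Id(13) · d(650/13) = 13 · 6 = 78
  d = 25: Id(25) · d(650/25) = 25 · 4 = 100
  d = 26: Id(26) · d(650/26) = 26 · 3 = 78
  d = 50: Id(50) · d(650/50) = 50 · 2 = 100
  d = 65: Id(65) · d(650/65) = 65 · 4 = 260
  d = 130: Id(130) · d(650/130) = 130 · 2 = 260
  d = 325: Id(325) · d(650/325) = 325 · 2 = 650
  d = 650: Id(650) · d(650/650) = 650 · 1 = 650
Summing: (Id * d)(650) = 12 + 12 + 40 + 40 + 78 + 100 + 78 + 100 + 260 + 260 + 650 + 650 = 2280.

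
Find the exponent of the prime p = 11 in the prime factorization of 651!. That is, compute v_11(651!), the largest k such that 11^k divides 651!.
v_11(651!) = 64

Legendre's formula: v_p(n!) = Σ_{k ≥ 1} ⌊n / p^k⌋. For p = 11, n = 651, the terms are:
  ⌊651/11^1⌋ = ⌊651/11⌋ = 59
  ⌊651/11^2⌋ = ⌊651/121⌋ = 5
(the next term ⌊651/11^3⌋ = 0, terminating the sum). Summing: v_11(651!) = 59 + 5 = 64.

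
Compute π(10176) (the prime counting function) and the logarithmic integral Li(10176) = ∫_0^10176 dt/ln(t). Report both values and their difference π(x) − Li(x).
π(10176) = 1249;  Li(10176) ≈ 1265.23;  π(x) − Li(x) ≈ -16.23.

Direct count of primes ≤ 10176 gives π(10176) = 1249. Numerical evaluation of the logarithmic integral gives Li(10176) ≈ 1265.23. The difference π(x) − Li(x) ≈ -16.23 is typically negative for small/moderate x (Li(x) overestimates), though Littlewood's theorem shows this sign changes infinitely often.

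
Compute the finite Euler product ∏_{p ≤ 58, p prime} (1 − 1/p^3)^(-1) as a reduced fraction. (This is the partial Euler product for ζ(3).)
∏ = 16238292364256237331040396846411171054751/13509219810297755163480275884866445246464

The primes p ≤ 58 are [2, 3, 5, 7, 11, 13, 17, 19, 23, 29, 31, 37, 41, 43, 47, 53]. For each prime, (1 − 1/p^3)^(-1) = p^3 / (p^3 − 1). The product is (1 − 1/2^3)^(-1), (1 − 1/3^3)^(-1), (1 − 1/5^3)^(-1), (1 − 1/7^3)^(-1), (1 − 1/11^3)^(-1), (1 − 1/13^3)^(-1), (1 − 1/17^3)^(-1), (1 − 1/19^3)^(-1), (1 − 1/23^3)^(-1), (1 − 1/29^3)^(-1), (1 − 1/31^3)^(-1), (1 − 1/37^3)^(-1), (1 − 1/41^3)^(-1), (1 − 1/43^3)^(-1), (1 − 1/47^3)^(-1), (1 − 1/53^3)^(-1) = ∏ p^3 / (p^3 − 1) = 16238292364256237331040396846411171054751/13509219810297755163480275884866445246464.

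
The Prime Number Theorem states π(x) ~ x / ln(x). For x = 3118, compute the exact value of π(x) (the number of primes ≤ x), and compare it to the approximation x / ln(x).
π(3118) = 443;  x/ln(x) ≈ 387.57;  relative error ≈ 12.51%.

Directly count primes up to 3118: π(3118) = 443. The PNT approximation gives 3118/ln(3118) ≈ 3118/8.04495 ≈ 387.57. Relative error (π(x) − x/ln(x)) / π(x) ≈ 12.51%; the approximation is known to undercount slightly (Li(x) is a better estimate).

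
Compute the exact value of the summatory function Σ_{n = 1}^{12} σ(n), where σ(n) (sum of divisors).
Σ_{n ≤ 12} σ(n) = 127

Compute σ(n) for each 1 ≤ n ≤ 12: σ(1) = 1, σ(2) = 3, σ(3) = 4, σ(4) = 7, σ(5) = 6, σ(6) = 12, σ(7) = 8, σ(8) = 15, σ(9) = 13, σ(10) = 18, σ(11) = 12, σ(12) = 28. Summing all 12 values: 127. (Average order: Σ_{n ≤ x} σ(n) ~ (π²/12) x². For x = 12, (π²/12)·12² ≈ 118.44.)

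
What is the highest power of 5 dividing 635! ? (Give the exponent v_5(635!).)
v_5(635!) = 158

Legendre's formula: v_p(n!) = Σ_{k ≥ 1} ⌊n / p^k⌋. For p = 5, n = 635, the terms are:
  ⌊635/5^1⌋ = ⌊635/5⌋ = 127
  ⌊635/5^2⌋ = ⌊635/25⌋ = 25
  ⌊635/5^3⌋ = ⌊635/125⌋ = 5
  ⌊635/5^4⌋ = ⌊635/625⌋ = 1
(the next term ⌊635/5^5⌋ = 0, terminating the sum). Summing: v_5(635!) = 127 + 25 + 5 + 1 = 158.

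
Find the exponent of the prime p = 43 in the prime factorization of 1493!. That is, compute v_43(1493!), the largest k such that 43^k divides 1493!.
v_43(1493!) = 34

Legendre's formula: v_p(n!) = Σ_{k ≥ 1} ⌊n / p^k⌋. For p = 43, n = 1493, the terms are:
  ⌊1493/43^1⌋ = ⌊1493/43⌋ = 34
(the next term ⌊1493/43^2⌋ = 0, terminating the sum). Summing: v_43(1493!) = 34 = 34.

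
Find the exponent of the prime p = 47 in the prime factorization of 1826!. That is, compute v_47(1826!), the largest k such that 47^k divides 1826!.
v_47(1826!) = 38

Legendre's formula: v_p(n!) = Σ_{k ≥ 1} ⌊n / p^k⌋. For p = 47, n = 1826, the terms are:
  ⌊1826/47^1⌋ = ⌊1826/47⌋ = 38
(the next term ⌊1826/47^2⌋ = 0, terminating the sum). Summing: v_47(1826!) = 38 = 38.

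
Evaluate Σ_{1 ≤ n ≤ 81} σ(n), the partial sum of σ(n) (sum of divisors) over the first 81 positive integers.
Σ_{n ≤ 81} σ(n) = 5435

Compute σ(n) for each 1 ≤ n ≤ 81: σ(1) = 1, σ(2) = 3, σ(3) = 4, σ(4) = 7, σ(5) = 6, σ(6) = 12, σ(7) = 8, σ(8) = 15, σ(9) = 13, σ(10) = 18, σ(11) = 12, σ(12) = 28, σ(13) = 14, σ(14) = 24, σ(15) = 24, σ(16) = 31, σ(17) = 18, σ(18) = 39, σ(19) = 20, σ(20) = 42, σ(21) = 32, σ(22) = 36, σ(23) = 24, σ(24) = 60, σ(25) = 31, σ(26) = 42, σ(27) = 40, σ(28) = 56, σ(29) = 30, σ(30) = 72, σ(31) = 32, σ(32) = 63, σ(33) = 48, σ(34) = 54, σ(35) = 48, σ(36) = 91, σ(37) = 38, σ(38) = 60, σ(39) = 56, σ(40) = 90, σ(41) = 42, σ(42) = 96, σ(43) = 44, σ(44) = 84, σ(45) = 78, σ(46) = 72, σ(47) = 48, σ(48) = 124, σ(49) = 57, σ(50) = 93, σ(51) = 72, σ(52) = 98, σ(53) = 54, σ(54) = 120, σ(55) = 72, σ(56) = 120, σ(57) = 80, σ(58) = 90, σ(59) = 60, σ(60) = 168, σ(61) = 62, σ(62) = 96, σ(63) = 104, σ(64) = 127, σ(65) = 84, σ(66) = 144, σ(67) = 68, σ(68) = 126, σ(69) = 96, σ(70) = 144, σ(71) = 72, σ(72) = 195, σ(73) = 74, σ(74) = 114, σ(75) = 124, σ(76) = 140, σ(77) = 96, σ(78) = 168, σ(79) = 80, σ(80) = 186, σ(81) = 121. Summing all 81 values: 5435. (Average order: Σ_{n ≤ x} σ(n) ~ (π²/12) x². For x = 81, (π²/12)·81² ≈ 5396.21.)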